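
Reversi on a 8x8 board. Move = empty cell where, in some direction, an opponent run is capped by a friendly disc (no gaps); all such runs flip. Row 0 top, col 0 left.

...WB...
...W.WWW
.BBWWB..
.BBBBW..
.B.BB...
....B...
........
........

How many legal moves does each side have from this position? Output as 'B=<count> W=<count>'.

-- B to move --
(0,2): flips 1 -> legal
(0,5): flips 1 -> legal
(0,6): flips 2 -> legal
(0,7): flips 1 -> legal
(1,2): flips 1 -> legal
(1,4): flips 2 -> legal
(2,6): flips 2 -> legal
(2,7): no bracket -> illegal
(3,6): flips 1 -> legal
(4,5): flips 1 -> legal
(4,6): no bracket -> illegal
B mobility = 9
-- W to move --
(0,5): flips 1 -> legal
(1,0): no bracket -> illegal
(1,1): no bracket -> illegal
(1,2): no bracket -> illegal
(1,4): no bracket -> illegal
(2,0): flips 2 -> legal
(2,6): flips 1 -> legal
(3,0): flips 4 -> legal
(3,6): no bracket -> illegal
(4,0): flips 2 -> legal
(4,2): flips 1 -> legal
(4,5): flips 1 -> legal
(5,0): flips 2 -> legal
(5,1): no bracket -> illegal
(5,2): flips 3 -> legal
(5,3): flips 3 -> legal
(5,5): no bracket -> illegal
(6,3): no bracket -> illegal
(6,4): flips 3 -> legal
(6,5): no bracket -> illegal
W mobility = 11

Answer: B=9 W=11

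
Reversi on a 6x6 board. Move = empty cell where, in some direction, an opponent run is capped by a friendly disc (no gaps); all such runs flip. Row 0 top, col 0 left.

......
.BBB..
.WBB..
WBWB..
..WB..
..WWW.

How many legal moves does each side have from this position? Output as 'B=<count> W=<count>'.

Answer: B=4 W=9

Derivation:
-- B to move --
(1,0): flips 2 -> legal
(2,0): flips 1 -> legal
(4,0): no bracket -> illegal
(4,1): flips 2 -> legal
(4,4): no bracket -> illegal
(4,5): no bracket -> illegal
(5,1): flips 1 -> legal
(5,5): no bracket -> illegal
B mobility = 4
-- W to move --
(0,0): no bracket -> illegal
(0,1): flips 1 -> legal
(0,2): flips 2 -> legal
(0,3): flips 5 -> legal
(0,4): no bracket -> illegal
(1,0): no bracket -> illegal
(1,4): flips 1 -> legal
(2,0): flips 1 -> legal
(2,4): flips 3 -> legal
(3,4): flips 2 -> legal
(4,0): no bracket -> illegal
(4,1): flips 1 -> legal
(4,4): flips 1 -> legal
W mobility = 9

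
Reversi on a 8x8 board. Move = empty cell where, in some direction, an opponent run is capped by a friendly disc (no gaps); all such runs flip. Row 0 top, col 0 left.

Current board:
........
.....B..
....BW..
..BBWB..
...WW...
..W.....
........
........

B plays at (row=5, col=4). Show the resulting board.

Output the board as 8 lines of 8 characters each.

Answer: ........
.....B..
....BW..
..BBBB..
...BB...
..W.B...
........
........

Derivation:
Place B at (5,4); scan 8 dirs for brackets.
Dir NW: opp run (4,3) capped by B -> flip
Dir N: opp run (4,4) (3,4) capped by B -> flip
Dir NE: first cell '.' (not opp) -> no flip
Dir W: first cell '.' (not opp) -> no flip
Dir E: first cell '.' (not opp) -> no flip
Dir SW: first cell '.' (not opp) -> no flip
Dir S: first cell '.' (not opp) -> no flip
Dir SE: first cell '.' (not opp) -> no flip
All flips: (3,4) (4,3) (4,4)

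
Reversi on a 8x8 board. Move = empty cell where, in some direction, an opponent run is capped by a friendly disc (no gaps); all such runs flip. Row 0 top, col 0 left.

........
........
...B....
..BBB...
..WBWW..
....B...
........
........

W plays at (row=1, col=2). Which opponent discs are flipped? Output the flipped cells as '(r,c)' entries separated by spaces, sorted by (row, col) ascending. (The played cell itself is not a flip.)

Answer: (2,3) (3,4)

Derivation:
Dir NW: first cell '.' (not opp) -> no flip
Dir N: first cell '.' (not opp) -> no flip
Dir NE: first cell '.' (not opp) -> no flip
Dir W: first cell '.' (not opp) -> no flip
Dir E: first cell '.' (not opp) -> no flip
Dir SW: first cell '.' (not opp) -> no flip
Dir S: first cell '.' (not opp) -> no flip
Dir SE: opp run (2,3) (3,4) capped by W -> flip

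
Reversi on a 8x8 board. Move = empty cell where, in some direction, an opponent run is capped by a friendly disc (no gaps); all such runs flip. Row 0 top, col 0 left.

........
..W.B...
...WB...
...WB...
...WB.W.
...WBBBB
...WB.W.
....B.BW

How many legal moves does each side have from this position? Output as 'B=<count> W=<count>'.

Answer: B=11 W=8

Derivation:
-- B to move --
(0,1): flips 2 -> legal
(0,2): no bracket -> illegal
(0,3): no bracket -> illegal
(1,1): no bracket -> illegal
(1,3): no bracket -> illegal
(2,1): no bracket -> illegal
(2,2): flips 2 -> legal
(3,2): flips 3 -> legal
(3,5): flips 1 -> legal
(3,6): flips 1 -> legal
(3,7): flips 1 -> legal
(4,2): flips 3 -> legal
(4,5): no bracket -> illegal
(4,7): no bracket -> illegal
(5,2): flips 3 -> legal
(6,2): flips 2 -> legal
(6,5): no bracket -> illegal
(6,7): no bracket -> illegal
(7,2): flips 1 -> legal
(7,3): no bracket -> illegal
(7,5): flips 1 -> legal
B mobility = 11
-- W to move --
(0,3): no bracket -> illegal
(0,4): no bracket -> illegal
(0,5): flips 1 -> legal
(1,3): no bracket -> illegal
(1,5): flips 1 -> legal
(2,5): flips 2 -> legal
(3,5): flips 2 -> legal
(4,5): flips 3 -> legal
(4,7): no bracket -> illegal
(6,5): flips 2 -> legal
(6,7): no bracket -> illegal
(7,3): flips 2 -> legal
(7,5): flips 2 -> legal
W mobility = 8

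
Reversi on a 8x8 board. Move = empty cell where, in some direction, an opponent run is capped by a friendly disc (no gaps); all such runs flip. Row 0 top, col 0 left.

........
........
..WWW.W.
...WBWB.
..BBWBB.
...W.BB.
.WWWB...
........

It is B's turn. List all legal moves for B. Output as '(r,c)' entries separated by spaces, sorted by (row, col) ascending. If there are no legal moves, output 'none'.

Answer: (1,1) (1,2) (1,3) (1,4) (1,5) (1,6) (2,5) (3,2) (5,4) (6,0) (7,3)

Derivation:
(1,1): flips 3 -> legal
(1,2): flips 1 -> legal
(1,3): flips 4 -> legal
(1,4): flips 1 -> legal
(1,5): flips 2 -> legal
(1,6): flips 1 -> legal
(1,7): no bracket -> illegal
(2,1): no bracket -> illegal
(2,5): flips 1 -> legal
(2,7): no bracket -> illegal
(3,1): no bracket -> illegal
(3,2): flips 1 -> legal
(3,7): no bracket -> illegal
(5,0): no bracket -> illegal
(5,1): no bracket -> illegal
(5,2): no bracket -> illegal
(5,4): flips 1 -> legal
(6,0): flips 3 -> legal
(7,0): no bracket -> illegal
(7,1): no bracket -> illegal
(7,2): no bracket -> illegal
(7,3): flips 2 -> legal
(7,4): no bracket -> illegal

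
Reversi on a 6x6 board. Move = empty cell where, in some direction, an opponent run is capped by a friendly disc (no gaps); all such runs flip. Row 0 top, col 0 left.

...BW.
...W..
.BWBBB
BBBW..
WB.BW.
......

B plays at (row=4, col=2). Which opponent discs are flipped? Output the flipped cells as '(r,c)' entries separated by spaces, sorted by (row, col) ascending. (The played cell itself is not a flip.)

Dir NW: first cell 'B' (not opp) -> no flip
Dir N: first cell 'B' (not opp) -> no flip
Dir NE: opp run (3,3) capped by B -> flip
Dir W: first cell 'B' (not opp) -> no flip
Dir E: first cell 'B' (not opp) -> no flip
Dir SW: first cell '.' (not opp) -> no flip
Dir S: first cell '.' (not opp) -> no flip
Dir SE: first cell '.' (not opp) -> no flip

Answer: (3,3)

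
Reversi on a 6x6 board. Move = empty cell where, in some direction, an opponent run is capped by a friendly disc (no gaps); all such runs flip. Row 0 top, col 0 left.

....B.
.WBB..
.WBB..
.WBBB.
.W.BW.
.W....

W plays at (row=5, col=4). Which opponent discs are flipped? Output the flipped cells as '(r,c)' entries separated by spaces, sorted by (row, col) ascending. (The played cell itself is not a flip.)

Dir NW: opp run (4,3) (3,2) capped by W -> flip
Dir N: first cell 'W' (not opp) -> no flip
Dir NE: first cell '.' (not opp) -> no flip
Dir W: first cell '.' (not opp) -> no flip
Dir E: first cell '.' (not opp) -> no flip
Dir SW: edge -> no flip
Dir S: edge -> no flip
Dir SE: edge -> no flip

Answer: (3,2) (4,3)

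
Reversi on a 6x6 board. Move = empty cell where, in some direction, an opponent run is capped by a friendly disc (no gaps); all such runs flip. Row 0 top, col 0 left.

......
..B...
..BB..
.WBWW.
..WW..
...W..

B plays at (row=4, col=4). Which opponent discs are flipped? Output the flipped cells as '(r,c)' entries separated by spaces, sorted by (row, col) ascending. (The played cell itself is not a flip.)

Dir NW: opp run (3,3) capped by B -> flip
Dir N: opp run (3,4), next='.' -> no flip
Dir NE: first cell '.' (not opp) -> no flip
Dir W: opp run (4,3) (4,2), next='.' -> no flip
Dir E: first cell '.' (not opp) -> no flip
Dir SW: opp run (5,3), next=edge -> no flip
Dir S: first cell '.' (not opp) -> no flip
Dir SE: first cell '.' (not opp) -> no flip

Answer: (3,3)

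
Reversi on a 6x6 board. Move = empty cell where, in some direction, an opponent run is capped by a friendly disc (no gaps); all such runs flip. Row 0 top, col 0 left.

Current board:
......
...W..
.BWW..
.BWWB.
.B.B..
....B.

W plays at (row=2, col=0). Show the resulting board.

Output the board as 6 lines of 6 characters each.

Answer: ......
...W..
WWWW..
.BWWB.
.B.B..
....B.

Derivation:
Place W at (2,0); scan 8 dirs for brackets.
Dir NW: edge -> no flip
Dir N: first cell '.' (not opp) -> no flip
Dir NE: first cell '.' (not opp) -> no flip
Dir W: edge -> no flip
Dir E: opp run (2,1) capped by W -> flip
Dir SW: edge -> no flip
Dir S: first cell '.' (not opp) -> no flip
Dir SE: opp run (3,1), next='.' -> no flip
All flips: (2,1)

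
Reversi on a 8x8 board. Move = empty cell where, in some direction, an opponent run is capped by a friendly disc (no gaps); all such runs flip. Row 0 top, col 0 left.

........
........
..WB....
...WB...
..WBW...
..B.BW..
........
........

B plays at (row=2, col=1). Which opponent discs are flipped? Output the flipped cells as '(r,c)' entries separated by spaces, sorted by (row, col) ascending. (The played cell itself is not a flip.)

Answer: (2,2)

Derivation:
Dir NW: first cell '.' (not opp) -> no flip
Dir N: first cell '.' (not opp) -> no flip
Dir NE: first cell '.' (not opp) -> no flip
Dir W: first cell '.' (not opp) -> no flip
Dir E: opp run (2,2) capped by B -> flip
Dir SW: first cell '.' (not opp) -> no flip
Dir S: first cell '.' (not opp) -> no flip
Dir SE: first cell '.' (not opp) -> no flip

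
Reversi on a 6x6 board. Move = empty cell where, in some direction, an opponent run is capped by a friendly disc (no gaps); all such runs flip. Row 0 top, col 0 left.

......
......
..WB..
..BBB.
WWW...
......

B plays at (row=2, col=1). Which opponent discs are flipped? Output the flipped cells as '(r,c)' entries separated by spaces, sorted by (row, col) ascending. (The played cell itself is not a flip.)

Dir NW: first cell '.' (not opp) -> no flip
Dir N: first cell '.' (not opp) -> no flip
Dir NE: first cell '.' (not opp) -> no flip
Dir W: first cell '.' (not opp) -> no flip
Dir E: opp run (2,2) capped by B -> flip
Dir SW: first cell '.' (not opp) -> no flip
Dir S: first cell '.' (not opp) -> no flip
Dir SE: first cell 'B' (not opp) -> no flip

Answer: (2,2)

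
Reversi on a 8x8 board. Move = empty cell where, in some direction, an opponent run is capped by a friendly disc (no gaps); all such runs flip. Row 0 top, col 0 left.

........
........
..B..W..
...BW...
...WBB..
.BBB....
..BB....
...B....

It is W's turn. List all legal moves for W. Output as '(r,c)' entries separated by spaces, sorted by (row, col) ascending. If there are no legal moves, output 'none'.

Answer: (2,3) (3,2) (4,6) (5,4) (5,6) (6,1)

Derivation:
(1,1): no bracket -> illegal
(1,2): no bracket -> illegal
(1,3): no bracket -> illegal
(2,1): no bracket -> illegal
(2,3): flips 1 -> legal
(2,4): no bracket -> illegal
(3,1): no bracket -> illegal
(3,2): flips 1 -> legal
(3,5): no bracket -> illegal
(3,6): no bracket -> illegal
(4,0): no bracket -> illegal
(4,1): no bracket -> illegal
(4,2): no bracket -> illegal
(4,6): flips 2 -> legal
(5,0): no bracket -> illegal
(5,4): flips 1 -> legal
(5,5): no bracket -> illegal
(5,6): flips 1 -> legal
(6,0): no bracket -> illegal
(6,1): flips 1 -> legal
(6,4): no bracket -> illegal
(7,1): no bracket -> illegal
(7,2): no bracket -> illegal
(7,4): no bracket -> illegal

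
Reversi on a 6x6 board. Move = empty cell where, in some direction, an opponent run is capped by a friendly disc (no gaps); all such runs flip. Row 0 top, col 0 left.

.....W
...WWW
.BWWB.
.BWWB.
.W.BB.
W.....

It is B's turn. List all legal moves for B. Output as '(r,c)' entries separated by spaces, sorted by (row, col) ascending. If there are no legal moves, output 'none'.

Answer: (0,2) (0,3) (0,4) (1,1) (1,2) (4,2) (5,1)

Derivation:
(0,2): flips 1 -> legal
(0,3): flips 3 -> legal
(0,4): flips 3 -> legal
(1,1): flips 2 -> legal
(1,2): flips 1 -> legal
(2,5): no bracket -> illegal
(3,0): no bracket -> illegal
(4,0): no bracket -> illegal
(4,2): flips 1 -> legal
(5,1): flips 1 -> legal
(5,2): no bracket -> illegal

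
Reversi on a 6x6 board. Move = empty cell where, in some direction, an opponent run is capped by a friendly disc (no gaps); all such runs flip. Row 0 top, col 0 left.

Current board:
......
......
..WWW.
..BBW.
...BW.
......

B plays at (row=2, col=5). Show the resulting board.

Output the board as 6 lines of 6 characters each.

Place B at (2,5); scan 8 dirs for brackets.
Dir NW: first cell '.' (not opp) -> no flip
Dir N: first cell '.' (not opp) -> no flip
Dir NE: edge -> no flip
Dir W: opp run (2,4) (2,3) (2,2), next='.' -> no flip
Dir E: edge -> no flip
Dir SW: opp run (3,4) capped by B -> flip
Dir S: first cell '.' (not opp) -> no flip
Dir SE: edge -> no flip
All flips: (3,4)

Answer: ......
......
..WWWB
..BBB.
...BW.
......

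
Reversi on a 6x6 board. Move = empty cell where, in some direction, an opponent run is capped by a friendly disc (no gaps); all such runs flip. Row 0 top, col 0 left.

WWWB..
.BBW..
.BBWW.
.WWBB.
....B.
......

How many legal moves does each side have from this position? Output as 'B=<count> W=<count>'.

-- B to move --
(0,4): flips 1 -> legal
(1,0): no bracket -> illegal
(1,4): flips 2 -> legal
(1,5): flips 1 -> legal
(2,0): no bracket -> illegal
(2,5): flips 2 -> legal
(3,0): flips 2 -> legal
(3,5): no bracket -> illegal
(4,0): flips 1 -> legal
(4,1): flips 1 -> legal
(4,2): flips 1 -> legal
(4,3): flips 1 -> legal
B mobility = 9
-- W to move --
(0,4): flips 1 -> legal
(1,0): flips 3 -> legal
(1,4): no bracket -> illegal
(2,0): flips 3 -> legal
(2,5): no bracket -> illegal
(3,0): no bracket -> illegal
(3,5): flips 2 -> legal
(4,2): flips 1 -> legal
(4,3): flips 1 -> legal
(4,5): flips 1 -> legal
(5,3): no bracket -> illegal
(5,4): flips 2 -> legal
(5,5): flips 4 -> legal
W mobility = 9

Answer: B=9 W=9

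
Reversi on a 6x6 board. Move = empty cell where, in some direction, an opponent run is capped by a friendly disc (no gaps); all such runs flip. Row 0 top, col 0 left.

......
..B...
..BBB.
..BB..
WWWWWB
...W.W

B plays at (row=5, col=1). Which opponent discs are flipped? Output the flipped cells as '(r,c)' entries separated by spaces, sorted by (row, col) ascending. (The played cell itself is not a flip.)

Dir NW: opp run (4,0), next=edge -> no flip
Dir N: opp run (4,1), next='.' -> no flip
Dir NE: opp run (4,2) capped by B -> flip
Dir W: first cell '.' (not opp) -> no flip
Dir E: first cell '.' (not opp) -> no flip
Dir SW: edge -> no flip
Dir S: edge -> no flip
Dir SE: edge -> no flip

Answer: (4,2)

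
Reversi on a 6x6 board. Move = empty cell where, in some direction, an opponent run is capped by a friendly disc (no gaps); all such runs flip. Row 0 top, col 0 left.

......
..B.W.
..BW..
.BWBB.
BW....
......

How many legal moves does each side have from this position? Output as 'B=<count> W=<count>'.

Answer: B=4 W=7

Derivation:
-- B to move --
(0,3): no bracket -> illegal
(0,4): no bracket -> illegal
(0,5): no bracket -> illegal
(1,3): flips 1 -> legal
(1,5): no bracket -> illegal
(2,1): no bracket -> illegal
(2,4): flips 1 -> legal
(2,5): no bracket -> illegal
(3,0): no bracket -> illegal
(4,2): flips 2 -> legal
(4,3): no bracket -> illegal
(5,0): no bracket -> illegal
(5,1): flips 1 -> legal
(5,2): no bracket -> illegal
B mobility = 4
-- W to move --
(0,1): flips 1 -> legal
(0,2): flips 2 -> legal
(0,3): no bracket -> illegal
(1,1): no bracket -> illegal
(1,3): no bracket -> illegal
(2,0): no bracket -> illegal
(2,1): flips 2 -> legal
(2,4): no bracket -> illegal
(2,5): no bracket -> illegal
(3,0): flips 1 -> legal
(3,5): flips 2 -> legal
(4,2): no bracket -> illegal
(4,3): flips 1 -> legal
(4,4): no bracket -> illegal
(4,5): flips 1 -> legal
(5,0): no bracket -> illegal
(5,1): no bracket -> illegal
W mobility = 7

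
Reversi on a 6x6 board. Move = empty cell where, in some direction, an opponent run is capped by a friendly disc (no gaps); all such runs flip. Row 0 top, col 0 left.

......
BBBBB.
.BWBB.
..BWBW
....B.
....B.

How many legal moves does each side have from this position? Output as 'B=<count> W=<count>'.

-- B to move --
(2,5): no bracket -> illegal
(3,1): flips 1 -> legal
(4,2): flips 1 -> legal
(4,3): flips 1 -> legal
(4,5): no bracket -> illegal
B mobility = 3
-- W to move --
(0,0): flips 1 -> legal
(0,1): no bracket -> illegal
(0,2): flips 3 -> legal
(0,3): flips 2 -> legal
(0,4): flips 1 -> legal
(0,5): no bracket -> illegal
(1,5): flips 1 -> legal
(2,0): flips 1 -> legal
(2,5): flips 2 -> legal
(3,0): no bracket -> illegal
(3,1): flips 1 -> legal
(4,1): no bracket -> illegal
(4,2): flips 1 -> legal
(4,3): no bracket -> illegal
(4,5): no bracket -> illegal
(5,3): flips 1 -> legal
(5,5): flips 1 -> legal
W mobility = 11

Answer: B=3 W=11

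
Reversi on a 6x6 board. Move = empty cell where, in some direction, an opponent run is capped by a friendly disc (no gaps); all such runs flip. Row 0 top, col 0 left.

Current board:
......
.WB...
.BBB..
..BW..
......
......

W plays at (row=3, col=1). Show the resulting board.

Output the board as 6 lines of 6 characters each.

Place W at (3,1); scan 8 dirs for brackets.
Dir NW: first cell '.' (not opp) -> no flip
Dir N: opp run (2,1) capped by W -> flip
Dir NE: opp run (2,2), next='.' -> no flip
Dir W: first cell '.' (not opp) -> no flip
Dir E: opp run (3,2) capped by W -> flip
Dir SW: first cell '.' (not opp) -> no flip
Dir S: first cell '.' (not opp) -> no flip
Dir SE: first cell '.' (not opp) -> no flip
All flips: (2,1) (3,2)

Answer: ......
.WB...
.WBB..
.WWW..
......
......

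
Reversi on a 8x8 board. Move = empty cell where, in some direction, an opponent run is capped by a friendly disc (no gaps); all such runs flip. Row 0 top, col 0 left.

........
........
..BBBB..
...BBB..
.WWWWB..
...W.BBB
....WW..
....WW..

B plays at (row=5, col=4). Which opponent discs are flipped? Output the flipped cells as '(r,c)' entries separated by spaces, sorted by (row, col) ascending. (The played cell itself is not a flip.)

Dir NW: opp run (4,3), next='.' -> no flip
Dir N: opp run (4,4) capped by B -> flip
Dir NE: first cell 'B' (not opp) -> no flip
Dir W: opp run (5,3), next='.' -> no flip
Dir E: first cell 'B' (not opp) -> no flip
Dir SW: first cell '.' (not opp) -> no flip
Dir S: opp run (6,4) (7,4), next=edge -> no flip
Dir SE: opp run (6,5), next='.' -> no flip

Answer: (4,4)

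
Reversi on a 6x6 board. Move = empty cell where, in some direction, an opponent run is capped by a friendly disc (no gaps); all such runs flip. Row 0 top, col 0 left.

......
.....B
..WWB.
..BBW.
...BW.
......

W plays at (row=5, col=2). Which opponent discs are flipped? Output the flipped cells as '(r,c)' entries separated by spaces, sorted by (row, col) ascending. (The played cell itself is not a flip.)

Dir NW: first cell '.' (not opp) -> no flip
Dir N: first cell '.' (not opp) -> no flip
Dir NE: opp run (4,3) capped by W -> flip
Dir W: first cell '.' (not opp) -> no flip
Dir E: first cell '.' (not opp) -> no flip
Dir SW: edge -> no flip
Dir S: edge -> no flip
Dir SE: edge -> no flip

Answer: (4,3)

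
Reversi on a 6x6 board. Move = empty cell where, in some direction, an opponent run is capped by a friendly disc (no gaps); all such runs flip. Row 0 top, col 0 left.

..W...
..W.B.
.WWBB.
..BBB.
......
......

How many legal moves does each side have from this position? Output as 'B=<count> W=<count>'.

-- B to move --
(0,1): flips 1 -> legal
(0,3): no bracket -> illegal
(1,0): flips 1 -> legal
(1,1): flips 1 -> legal
(1,3): no bracket -> illegal
(2,0): flips 2 -> legal
(3,0): no bracket -> illegal
(3,1): no bracket -> illegal
B mobility = 4
-- W to move --
(0,3): no bracket -> illegal
(0,4): no bracket -> illegal
(0,5): no bracket -> illegal
(1,3): no bracket -> illegal
(1,5): no bracket -> illegal
(2,5): flips 2 -> legal
(3,1): no bracket -> illegal
(3,5): no bracket -> illegal
(4,1): no bracket -> illegal
(4,2): flips 1 -> legal
(4,3): flips 1 -> legal
(4,4): flips 1 -> legal
(4,5): flips 2 -> legal
W mobility = 5

Answer: B=4 W=5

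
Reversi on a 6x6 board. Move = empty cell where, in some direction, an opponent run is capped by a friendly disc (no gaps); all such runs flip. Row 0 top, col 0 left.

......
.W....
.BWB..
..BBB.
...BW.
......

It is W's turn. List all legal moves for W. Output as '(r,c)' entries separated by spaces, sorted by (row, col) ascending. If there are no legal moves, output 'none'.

(1,0): no bracket -> illegal
(1,2): no bracket -> illegal
(1,3): no bracket -> illegal
(1,4): no bracket -> illegal
(2,0): flips 1 -> legal
(2,4): flips 2 -> legal
(2,5): no bracket -> illegal
(3,0): no bracket -> illegal
(3,1): flips 1 -> legal
(3,5): no bracket -> illegal
(4,1): no bracket -> illegal
(4,2): flips 2 -> legal
(4,5): no bracket -> illegal
(5,2): no bracket -> illegal
(5,3): no bracket -> illegal
(5,4): no bracket -> illegal

Answer: (2,0) (2,4) (3,1) (4,2)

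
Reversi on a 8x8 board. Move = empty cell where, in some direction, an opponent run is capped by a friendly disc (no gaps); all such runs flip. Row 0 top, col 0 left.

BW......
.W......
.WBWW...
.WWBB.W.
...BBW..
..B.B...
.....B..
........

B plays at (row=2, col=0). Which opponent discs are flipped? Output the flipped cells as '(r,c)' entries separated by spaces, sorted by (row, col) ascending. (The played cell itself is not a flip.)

Answer: (2,1)

Derivation:
Dir NW: edge -> no flip
Dir N: first cell '.' (not opp) -> no flip
Dir NE: opp run (1,1), next='.' -> no flip
Dir W: edge -> no flip
Dir E: opp run (2,1) capped by B -> flip
Dir SW: edge -> no flip
Dir S: first cell '.' (not opp) -> no flip
Dir SE: opp run (3,1), next='.' -> no flip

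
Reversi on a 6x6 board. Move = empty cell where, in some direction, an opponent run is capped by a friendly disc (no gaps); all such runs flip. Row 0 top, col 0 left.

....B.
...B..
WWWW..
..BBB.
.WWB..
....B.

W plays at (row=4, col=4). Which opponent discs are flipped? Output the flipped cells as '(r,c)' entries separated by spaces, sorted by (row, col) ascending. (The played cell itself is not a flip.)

Dir NW: opp run (3,3) capped by W -> flip
Dir N: opp run (3,4), next='.' -> no flip
Dir NE: first cell '.' (not opp) -> no flip
Dir W: opp run (4,3) capped by W -> flip
Dir E: first cell '.' (not opp) -> no flip
Dir SW: first cell '.' (not opp) -> no flip
Dir S: opp run (5,4), next=edge -> no flip
Dir SE: first cell '.' (not opp) -> no flip

Answer: (3,3) (4,3)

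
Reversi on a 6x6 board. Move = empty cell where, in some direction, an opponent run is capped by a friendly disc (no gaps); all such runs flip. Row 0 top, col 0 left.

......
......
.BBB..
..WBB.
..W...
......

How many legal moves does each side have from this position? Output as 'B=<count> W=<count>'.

Answer: B=5 W=5

Derivation:
-- B to move --
(3,1): flips 1 -> legal
(4,1): flips 1 -> legal
(4,3): flips 1 -> legal
(5,1): flips 1 -> legal
(5,2): flips 2 -> legal
(5,3): no bracket -> illegal
B mobility = 5
-- W to move --
(1,0): flips 1 -> legal
(1,1): no bracket -> illegal
(1,2): flips 1 -> legal
(1,3): no bracket -> illegal
(1,4): flips 1 -> legal
(2,0): no bracket -> illegal
(2,4): flips 1 -> legal
(2,5): no bracket -> illegal
(3,0): no bracket -> illegal
(3,1): no bracket -> illegal
(3,5): flips 2 -> legal
(4,3): no bracket -> illegal
(4,4): no bracket -> illegal
(4,5): no bracket -> illegal
W mobility = 5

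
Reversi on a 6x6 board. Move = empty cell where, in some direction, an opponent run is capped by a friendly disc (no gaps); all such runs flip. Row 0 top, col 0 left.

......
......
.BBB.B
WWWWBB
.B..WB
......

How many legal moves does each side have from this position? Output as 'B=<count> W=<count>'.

-- B to move --
(2,0): no bracket -> illegal
(2,4): no bracket -> illegal
(4,0): flips 1 -> legal
(4,2): flips 1 -> legal
(4,3): flips 3 -> legal
(5,3): flips 1 -> legal
(5,4): flips 1 -> legal
(5,5): flips 2 -> legal
B mobility = 6
-- W to move --
(1,0): flips 1 -> legal
(1,1): flips 2 -> legal
(1,2): flips 2 -> legal
(1,3): flips 2 -> legal
(1,4): flips 1 -> legal
(1,5): no bracket -> illegal
(2,0): no bracket -> illegal
(2,4): flips 1 -> legal
(4,0): no bracket -> illegal
(4,2): no bracket -> illegal
(4,3): no bracket -> illegal
(5,0): flips 1 -> legal
(5,1): flips 1 -> legal
(5,2): flips 1 -> legal
(5,4): no bracket -> illegal
(5,5): no bracket -> illegal
W mobility = 9

Answer: B=6 W=9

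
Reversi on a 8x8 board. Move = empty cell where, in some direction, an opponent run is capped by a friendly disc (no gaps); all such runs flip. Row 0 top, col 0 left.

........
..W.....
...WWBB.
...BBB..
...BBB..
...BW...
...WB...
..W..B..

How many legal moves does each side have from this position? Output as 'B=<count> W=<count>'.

-- B to move --
(0,1): flips 2 -> legal
(0,2): no bracket -> illegal
(0,3): no bracket -> illegal
(1,1): no bracket -> illegal
(1,3): flips 2 -> legal
(1,4): flips 1 -> legal
(1,5): flips 1 -> legal
(2,1): no bracket -> illegal
(2,2): flips 2 -> legal
(3,2): no bracket -> illegal
(5,2): no bracket -> illegal
(5,5): flips 1 -> legal
(6,1): no bracket -> illegal
(6,2): flips 1 -> legal
(6,5): flips 1 -> legal
(7,1): no bracket -> illegal
(7,3): flips 1 -> legal
(7,4): no bracket -> illegal
B mobility = 9
-- W to move --
(1,4): no bracket -> illegal
(1,5): no bracket -> illegal
(1,6): no bracket -> illegal
(1,7): no bracket -> illegal
(2,2): no bracket -> illegal
(2,7): flips 2 -> legal
(3,2): flips 1 -> legal
(3,6): flips 1 -> legal
(3,7): no bracket -> illegal
(4,2): flips 1 -> legal
(4,6): flips 1 -> legal
(5,2): flips 1 -> legal
(5,5): no bracket -> illegal
(5,6): flips 2 -> legal
(6,2): no bracket -> illegal
(6,5): flips 1 -> legal
(6,6): no bracket -> illegal
(7,3): no bracket -> illegal
(7,4): flips 1 -> legal
(7,6): no bracket -> illegal
W mobility = 9

Answer: B=9 W=9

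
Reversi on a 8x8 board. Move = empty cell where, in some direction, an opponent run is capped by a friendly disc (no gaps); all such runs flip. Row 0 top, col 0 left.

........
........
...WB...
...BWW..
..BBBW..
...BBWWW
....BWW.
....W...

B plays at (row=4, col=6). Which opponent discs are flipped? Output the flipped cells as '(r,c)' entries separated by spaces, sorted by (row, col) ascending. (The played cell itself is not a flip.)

Dir NW: opp run (3,5) capped by B -> flip
Dir N: first cell '.' (not opp) -> no flip
Dir NE: first cell '.' (not opp) -> no flip
Dir W: opp run (4,5) capped by B -> flip
Dir E: first cell '.' (not opp) -> no flip
Dir SW: opp run (5,5) capped by B -> flip
Dir S: opp run (5,6) (6,6), next='.' -> no flip
Dir SE: opp run (5,7), next=edge -> no flip

Answer: (3,5) (4,5) (5,5)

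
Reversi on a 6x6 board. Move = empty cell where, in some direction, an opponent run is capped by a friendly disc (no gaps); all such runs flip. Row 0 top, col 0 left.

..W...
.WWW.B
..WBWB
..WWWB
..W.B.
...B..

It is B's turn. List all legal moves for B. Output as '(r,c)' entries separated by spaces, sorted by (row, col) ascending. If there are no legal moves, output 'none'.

Answer: (0,0) (0,1) (0,3) (1,4) (2,1) (3,1) (4,1) (4,3) (4,5) (5,1)

Derivation:
(0,0): flips 3 -> legal
(0,1): flips 1 -> legal
(0,3): flips 1 -> legal
(0,4): no bracket -> illegal
(1,0): no bracket -> illegal
(1,4): flips 2 -> legal
(2,0): no bracket -> illegal
(2,1): flips 1 -> legal
(3,1): flips 4 -> legal
(4,1): flips 1 -> legal
(4,3): flips 2 -> legal
(4,5): flips 1 -> legal
(5,1): flips 3 -> legal
(5,2): no bracket -> illegal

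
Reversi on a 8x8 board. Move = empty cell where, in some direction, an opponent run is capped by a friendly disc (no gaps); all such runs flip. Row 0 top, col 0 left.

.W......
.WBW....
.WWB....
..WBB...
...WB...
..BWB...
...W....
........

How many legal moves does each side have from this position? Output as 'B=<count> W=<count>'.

-- B to move --
(0,0): flips 2 -> legal
(0,2): no bracket -> illegal
(0,3): flips 1 -> legal
(0,4): no bracket -> illegal
(1,0): flips 4 -> legal
(1,4): flips 1 -> legal
(2,0): flips 2 -> legal
(2,4): no bracket -> illegal
(3,0): flips 1 -> legal
(3,1): flips 1 -> legal
(4,1): flips 1 -> legal
(4,2): flips 3 -> legal
(6,2): flips 1 -> legal
(6,4): no bracket -> illegal
(7,2): flips 1 -> legal
(7,3): flips 3 -> legal
(7,4): flips 1 -> legal
B mobility = 13
-- W to move --
(0,2): flips 1 -> legal
(0,3): flips 1 -> legal
(1,4): flips 1 -> legal
(2,4): flips 1 -> legal
(2,5): flips 1 -> legal
(3,5): flips 3 -> legal
(4,1): flips 1 -> legal
(4,2): no bracket -> illegal
(4,5): flips 5 -> legal
(5,1): flips 1 -> legal
(5,5): flips 3 -> legal
(6,1): flips 1 -> legal
(6,2): no bracket -> illegal
(6,4): no bracket -> illegal
(6,5): flips 1 -> legal
W mobility = 12

Answer: B=13 W=12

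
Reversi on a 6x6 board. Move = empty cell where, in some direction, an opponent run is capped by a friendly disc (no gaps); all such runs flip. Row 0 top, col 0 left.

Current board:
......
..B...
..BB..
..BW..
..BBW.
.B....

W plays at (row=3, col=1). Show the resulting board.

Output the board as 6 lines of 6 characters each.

Place W at (3,1); scan 8 dirs for brackets.
Dir NW: first cell '.' (not opp) -> no flip
Dir N: first cell '.' (not opp) -> no flip
Dir NE: opp run (2,2), next='.' -> no flip
Dir W: first cell '.' (not opp) -> no flip
Dir E: opp run (3,2) capped by W -> flip
Dir SW: first cell '.' (not opp) -> no flip
Dir S: first cell '.' (not opp) -> no flip
Dir SE: opp run (4,2), next='.' -> no flip
All flips: (3,2)

Answer: ......
..B...
..BB..
.WWW..
..BBW.
.B....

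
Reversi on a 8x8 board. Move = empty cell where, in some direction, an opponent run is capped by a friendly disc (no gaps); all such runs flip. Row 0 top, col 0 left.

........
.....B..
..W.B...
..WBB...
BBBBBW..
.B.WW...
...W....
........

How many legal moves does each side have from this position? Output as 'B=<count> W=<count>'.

-- B to move --
(1,1): flips 1 -> legal
(1,2): flips 2 -> legal
(1,3): no bracket -> illegal
(2,1): flips 1 -> legal
(2,3): flips 1 -> legal
(3,1): flips 1 -> legal
(3,5): no bracket -> illegal
(3,6): no bracket -> illegal
(4,6): flips 1 -> legal
(5,2): no bracket -> illegal
(5,5): no bracket -> illegal
(5,6): flips 1 -> legal
(6,2): flips 1 -> legal
(6,4): flips 2 -> legal
(6,5): flips 1 -> legal
(7,2): no bracket -> illegal
(7,3): flips 2 -> legal
(7,4): no bracket -> illegal
B mobility = 11
-- W to move --
(0,4): no bracket -> illegal
(0,5): no bracket -> illegal
(0,6): no bracket -> illegal
(1,3): no bracket -> illegal
(1,4): flips 3 -> legal
(1,6): no bracket -> illegal
(2,3): flips 3 -> legal
(2,5): no bracket -> illegal
(2,6): no bracket -> illegal
(3,0): no bracket -> illegal
(3,1): flips 1 -> legal
(3,5): flips 3 -> legal
(5,0): flips 1 -> legal
(5,2): flips 1 -> legal
(5,5): flips 2 -> legal
(6,0): no bracket -> illegal
(6,1): no bracket -> illegal
(6,2): no bracket -> illegal
W mobility = 7

Answer: B=11 W=7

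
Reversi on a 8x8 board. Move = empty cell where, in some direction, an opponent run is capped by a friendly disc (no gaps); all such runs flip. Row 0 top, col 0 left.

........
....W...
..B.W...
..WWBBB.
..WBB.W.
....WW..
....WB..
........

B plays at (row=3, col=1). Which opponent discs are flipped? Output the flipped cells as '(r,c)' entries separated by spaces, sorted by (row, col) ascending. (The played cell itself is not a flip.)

Answer: (3,2) (3,3)

Derivation:
Dir NW: first cell '.' (not opp) -> no flip
Dir N: first cell '.' (not opp) -> no flip
Dir NE: first cell 'B' (not opp) -> no flip
Dir W: first cell '.' (not opp) -> no flip
Dir E: opp run (3,2) (3,3) capped by B -> flip
Dir SW: first cell '.' (not opp) -> no flip
Dir S: first cell '.' (not opp) -> no flip
Dir SE: opp run (4,2), next='.' -> no flip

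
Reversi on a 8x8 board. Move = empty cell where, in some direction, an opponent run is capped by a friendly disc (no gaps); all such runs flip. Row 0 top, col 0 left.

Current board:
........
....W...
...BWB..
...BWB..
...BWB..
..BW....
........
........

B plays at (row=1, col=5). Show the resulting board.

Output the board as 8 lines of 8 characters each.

Answer: ........
....WB..
...BBB..
...BWB..
...BWB..
..BW....
........
........

Derivation:
Place B at (1,5); scan 8 dirs for brackets.
Dir NW: first cell '.' (not opp) -> no flip
Dir N: first cell '.' (not opp) -> no flip
Dir NE: first cell '.' (not opp) -> no flip
Dir W: opp run (1,4), next='.' -> no flip
Dir E: first cell '.' (not opp) -> no flip
Dir SW: opp run (2,4) capped by B -> flip
Dir S: first cell 'B' (not opp) -> no flip
Dir SE: first cell '.' (not opp) -> no flip
All flips: (2,4)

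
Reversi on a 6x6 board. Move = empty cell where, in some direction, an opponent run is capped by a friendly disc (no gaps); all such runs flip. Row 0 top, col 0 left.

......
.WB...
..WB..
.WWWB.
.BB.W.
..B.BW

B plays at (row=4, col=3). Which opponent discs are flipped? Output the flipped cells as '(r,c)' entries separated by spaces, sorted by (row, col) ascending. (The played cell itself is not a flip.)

Dir NW: opp run (3,2), next='.' -> no flip
Dir N: opp run (3,3) capped by B -> flip
Dir NE: first cell 'B' (not opp) -> no flip
Dir W: first cell 'B' (not opp) -> no flip
Dir E: opp run (4,4), next='.' -> no flip
Dir SW: first cell 'B' (not opp) -> no flip
Dir S: first cell '.' (not opp) -> no flip
Dir SE: first cell 'B' (not opp) -> no flip

Answer: (3,3)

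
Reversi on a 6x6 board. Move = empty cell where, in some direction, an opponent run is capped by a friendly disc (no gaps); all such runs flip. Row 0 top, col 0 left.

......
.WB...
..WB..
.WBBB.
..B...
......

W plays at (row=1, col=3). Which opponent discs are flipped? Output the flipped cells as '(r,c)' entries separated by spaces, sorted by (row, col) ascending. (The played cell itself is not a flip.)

Dir NW: first cell '.' (not opp) -> no flip
Dir N: first cell '.' (not opp) -> no flip
Dir NE: first cell '.' (not opp) -> no flip
Dir W: opp run (1,2) capped by W -> flip
Dir E: first cell '.' (not opp) -> no flip
Dir SW: first cell 'W' (not opp) -> no flip
Dir S: opp run (2,3) (3,3), next='.' -> no flip
Dir SE: first cell '.' (not opp) -> no flip

Answer: (1,2)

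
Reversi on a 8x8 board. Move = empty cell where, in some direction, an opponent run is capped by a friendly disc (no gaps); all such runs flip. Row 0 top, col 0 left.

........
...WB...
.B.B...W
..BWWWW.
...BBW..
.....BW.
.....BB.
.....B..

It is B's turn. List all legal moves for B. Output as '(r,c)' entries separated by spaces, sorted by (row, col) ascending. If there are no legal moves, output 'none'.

(0,2): no bracket -> illegal
(0,3): flips 1 -> legal
(0,4): no bracket -> illegal
(1,2): flips 1 -> legal
(1,6): no bracket -> illegal
(1,7): no bracket -> illegal
(2,2): flips 1 -> legal
(2,4): flips 1 -> legal
(2,5): flips 3 -> legal
(2,6): flips 1 -> legal
(3,7): flips 4 -> legal
(4,2): no bracket -> illegal
(4,6): flips 2 -> legal
(4,7): flips 1 -> legal
(5,4): no bracket -> illegal
(5,7): flips 1 -> legal
(6,7): flips 3 -> legal

Answer: (0,3) (1,2) (2,2) (2,4) (2,5) (2,6) (3,7) (4,6) (4,7) (5,7) (6,7)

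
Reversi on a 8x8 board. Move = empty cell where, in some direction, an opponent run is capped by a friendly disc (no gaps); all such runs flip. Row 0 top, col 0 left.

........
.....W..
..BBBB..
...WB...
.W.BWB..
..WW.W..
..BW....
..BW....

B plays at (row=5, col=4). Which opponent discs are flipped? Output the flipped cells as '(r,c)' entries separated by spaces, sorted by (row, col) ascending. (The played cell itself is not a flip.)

Answer: (4,4) (6,3)

Derivation:
Dir NW: first cell 'B' (not opp) -> no flip
Dir N: opp run (4,4) capped by B -> flip
Dir NE: first cell 'B' (not opp) -> no flip
Dir W: opp run (5,3) (5,2), next='.' -> no flip
Dir E: opp run (5,5), next='.' -> no flip
Dir SW: opp run (6,3) capped by B -> flip
Dir S: first cell '.' (not opp) -> no flip
Dir SE: first cell '.' (not opp) -> no flip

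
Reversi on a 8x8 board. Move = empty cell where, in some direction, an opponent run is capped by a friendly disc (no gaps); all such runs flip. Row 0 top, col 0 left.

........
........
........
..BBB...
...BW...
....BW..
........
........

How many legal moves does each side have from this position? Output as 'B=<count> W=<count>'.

Answer: B=3 W=5

Derivation:
-- B to move --
(3,5): no bracket -> illegal
(4,5): flips 1 -> legal
(4,6): no bracket -> illegal
(5,3): no bracket -> illegal
(5,6): flips 1 -> legal
(6,4): no bracket -> illegal
(6,5): no bracket -> illegal
(6,6): flips 2 -> legal
B mobility = 3
-- W to move --
(2,1): no bracket -> illegal
(2,2): flips 1 -> legal
(2,3): no bracket -> illegal
(2,4): flips 1 -> legal
(2,5): no bracket -> illegal
(3,1): no bracket -> illegal
(3,5): no bracket -> illegal
(4,1): no bracket -> illegal
(4,2): flips 1 -> legal
(4,5): no bracket -> illegal
(5,2): no bracket -> illegal
(5,3): flips 1 -> legal
(6,3): no bracket -> illegal
(6,4): flips 1 -> legal
(6,5): no bracket -> illegal
W mobility = 5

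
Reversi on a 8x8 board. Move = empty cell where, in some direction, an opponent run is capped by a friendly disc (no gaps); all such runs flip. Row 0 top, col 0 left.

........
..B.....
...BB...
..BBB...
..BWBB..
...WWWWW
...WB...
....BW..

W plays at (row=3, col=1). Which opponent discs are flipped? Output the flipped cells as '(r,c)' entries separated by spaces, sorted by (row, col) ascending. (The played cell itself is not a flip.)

Answer: (4,2)

Derivation:
Dir NW: first cell '.' (not opp) -> no flip
Dir N: first cell '.' (not opp) -> no flip
Dir NE: first cell '.' (not opp) -> no flip
Dir W: first cell '.' (not opp) -> no flip
Dir E: opp run (3,2) (3,3) (3,4), next='.' -> no flip
Dir SW: first cell '.' (not opp) -> no flip
Dir S: first cell '.' (not opp) -> no flip
Dir SE: opp run (4,2) capped by W -> flip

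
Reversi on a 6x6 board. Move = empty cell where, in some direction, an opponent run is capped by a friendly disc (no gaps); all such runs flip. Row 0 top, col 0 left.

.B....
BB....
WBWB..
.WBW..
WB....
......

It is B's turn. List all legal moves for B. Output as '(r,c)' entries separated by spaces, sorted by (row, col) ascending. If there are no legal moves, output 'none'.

Answer: (1,2) (3,0) (3,4) (4,3) (4,4)

Derivation:
(1,2): flips 1 -> legal
(1,3): no bracket -> illegal
(2,4): no bracket -> illegal
(3,0): flips 2 -> legal
(3,4): flips 1 -> legal
(4,2): no bracket -> illegal
(4,3): flips 1 -> legal
(4,4): flips 2 -> legal
(5,0): no bracket -> illegal
(5,1): no bracket -> illegal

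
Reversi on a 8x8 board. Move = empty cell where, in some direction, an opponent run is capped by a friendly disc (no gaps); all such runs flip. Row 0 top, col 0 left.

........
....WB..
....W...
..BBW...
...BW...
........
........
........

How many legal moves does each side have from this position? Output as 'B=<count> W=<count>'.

Answer: B=5 W=6

Derivation:
-- B to move --
(0,3): no bracket -> illegal
(0,4): no bracket -> illegal
(0,5): no bracket -> illegal
(1,3): flips 1 -> legal
(2,3): no bracket -> illegal
(2,5): flips 1 -> legal
(3,5): flips 1 -> legal
(4,5): flips 1 -> legal
(5,3): no bracket -> illegal
(5,4): no bracket -> illegal
(5,5): flips 1 -> legal
B mobility = 5
-- W to move --
(0,4): no bracket -> illegal
(0,5): no bracket -> illegal
(0,6): flips 1 -> legal
(1,6): flips 1 -> legal
(2,1): no bracket -> illegal
(2,2): flips 1 -> legal
(2,3): no bracket -> illegal
(2,5): no bracket -> illegal
(2,6): no bracket -> illegal
(3,1): flips 2 -> legal
(4,1): no bracket -> illegal
(4,2): flips 2 -> legal
(5,2): flips 1 -> legal
(5,3): no bracket -> illegal
(5,4): no bracket -> illegal
W mobility = 6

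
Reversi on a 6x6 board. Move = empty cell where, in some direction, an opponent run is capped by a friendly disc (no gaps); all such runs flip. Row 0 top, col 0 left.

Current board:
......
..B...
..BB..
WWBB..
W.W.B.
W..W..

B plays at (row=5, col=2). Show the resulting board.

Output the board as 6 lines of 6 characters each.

Answer: ......
..B...
..BB..
WWBB..
W.B.B.
W.BW..

Derivation:
Place B at (5,2); scan 8 dirs for brackets.
Dir NW: first cell '.' (not opp) -> no flip
Dir N: opp run (4,2) capped by B -> flip
Dir NE: first cell '.' (not opp) -> no flip
Dir W: first cell '.' (not opp) -> no flip
Dir E: opp run (5,3), next='.' -> no flip
Dir SW: edge -> no flip
Dir S: edge -> no flip
Dir SE: edge -> no flip
All flips: (4,2)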